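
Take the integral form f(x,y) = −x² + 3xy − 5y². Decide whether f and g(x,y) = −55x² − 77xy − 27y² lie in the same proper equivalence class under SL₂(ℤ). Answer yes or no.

D₁ = -11, D₂ = -11
f is negative-definite; reduce −f:
−f: translate: b→1 (≡-3 mod 2), so (1,-3,5)→(1,1,3)
−f: reduced (well bottom): (1,1,3) with a≤c, −a<b≤a
flip sign back: reduced form of f is (-1,-1,-3)
g is negative-definite; reduce −g:
−g: translate: b→-33 (≡77 mod 110), so (55,77,27)→(55,-33,5)
−g: flip: (55,-33,5)→(5,33,55)
−g: translate: b→3 (≡33 mod 10), so (5,33,55)→(5,3,1)
−g: flip: (5,3,1)→(1,-3,5)
−g: translate: b→1 (≡-3 mod 2), so (1,-3,5)→(1,1,3)
−g: reduced (well bottom): (1,1,3) with a≤c, −a<b≤a
flip sign back: reduced form of g is (-1,-1,-3)
reduced forms (-1, -1, -3) vs (-1, -1, -3) ⇒ equivalent

yes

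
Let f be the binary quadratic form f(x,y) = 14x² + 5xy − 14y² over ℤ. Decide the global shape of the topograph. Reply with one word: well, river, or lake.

D = b²−4ac = 5² − 4·14·(-14) = 809
D > 0 non-square ⇒ indefinite ⇒ periodic river

river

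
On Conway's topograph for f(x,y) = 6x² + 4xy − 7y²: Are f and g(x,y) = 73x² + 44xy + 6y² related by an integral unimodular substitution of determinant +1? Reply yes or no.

D₁ = 184, D₂ = 184
river cycle of f (length 12): (-7, 10, 3), (3, 8, -10), (-10, 12, 1), (1, 12, -10), (-10, 8, 3), (3, 10, -7), (-7, 4, 6), (6, 8, -5), (-5, 12, 2), (2, 12, -5), … (2 more)
river cycle of g (length 12): (6, 4, -7), (-7, 10, 3), (3, 8, -10), (-10, 12, 1), (1, 12, -10), (-10, 8, 3), (3, 10, -7), (-7, 4, 6), (6, 8, -5), (-5, 12, 2), … (2 more)
cycles coincide ⇒ equivalent

yes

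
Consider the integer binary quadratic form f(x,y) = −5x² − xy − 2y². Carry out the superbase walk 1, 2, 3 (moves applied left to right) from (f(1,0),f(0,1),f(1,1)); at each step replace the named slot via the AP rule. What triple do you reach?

start (-5,-2,-8) = (f(1,0),f(0,1),f(1,1))
replace slot 1: 2·((-2)+(-8)) − (-5) = -15 → (-15,-2,-8)
replace slot 2: 2·((-15)+(-8)) − (-2) = -44 → (-15,-44,-8)
replace slot 3: 2·((-15)+(-44)) − (-8) = -110 → (-15,-44,-110)

-15,-44,-110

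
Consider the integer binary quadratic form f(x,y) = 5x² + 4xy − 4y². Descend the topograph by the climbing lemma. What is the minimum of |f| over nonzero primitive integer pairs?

river: ρ → (-4,4,5)
river: ρ → (5,6,-3)
river: ρ → (-3,6,5)
river: ρ → (5,4,-4)
closes: descent 0, river 4
min |a| on river = 3

3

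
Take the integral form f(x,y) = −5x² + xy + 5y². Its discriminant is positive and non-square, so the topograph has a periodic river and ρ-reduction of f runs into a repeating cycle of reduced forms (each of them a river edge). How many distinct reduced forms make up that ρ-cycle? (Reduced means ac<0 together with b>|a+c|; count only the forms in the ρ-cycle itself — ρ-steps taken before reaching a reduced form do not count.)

D = 101, ⌊√D⌋ = 10
river: ρ → (5,9,-1)
river: ρ → (-1,9,5)
river: ρ → (5,1,-5)
river: ρ → (-5,9,1)
river: ρ → (1,9,-5)
river: ρ → (-5,1,5)
ρ-cycle length = 6 (tail of 0 descent steps not counted)

6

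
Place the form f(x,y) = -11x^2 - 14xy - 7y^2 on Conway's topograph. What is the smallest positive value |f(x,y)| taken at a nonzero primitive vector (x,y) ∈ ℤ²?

translate: b→-8 (≡14 mod 22), so (11,14,7)→(11,-8,4)
flip: (11,-8,4)→(4,8,11)
translate: b→0 (≡8 mod 8), so (4,8,11)→(4,0,7)
reduced (well bottom): (4,0,7) with a≤c, −a<b≤a
well minimum |f| = |-4| = 4 (negative-definite)

4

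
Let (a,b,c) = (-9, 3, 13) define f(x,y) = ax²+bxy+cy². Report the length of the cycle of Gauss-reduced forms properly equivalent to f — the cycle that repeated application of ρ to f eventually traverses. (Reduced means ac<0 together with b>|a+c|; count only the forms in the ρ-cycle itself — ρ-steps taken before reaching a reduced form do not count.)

D = 477, ⌊√D⌋ = 21
descent: ρ → (13,-3,-9)
descent: ρ → (-9,21,1)  [lands on river]
river: ρ → (1,21,-9)
river: ρ → (-9,15,7)
river: ρ → (7,13,-11)
river: ρ → (-11,9,9)
river: ρ → (9,9,-11)
river: ρ → (-11,13,7)
river: ρ → (7,15,-9)
ρ-cycle length = 8 (tail of 2 descent steps not counted)

8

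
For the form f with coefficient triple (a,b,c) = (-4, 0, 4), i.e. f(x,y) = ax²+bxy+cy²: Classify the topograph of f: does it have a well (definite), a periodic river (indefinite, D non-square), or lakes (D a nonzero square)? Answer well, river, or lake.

D = b²−4ac = 0² − 4·(-4)·4 = 64
D = 8² is a perfect square ⇒ form factors over ℤ ⇒ lakes

lake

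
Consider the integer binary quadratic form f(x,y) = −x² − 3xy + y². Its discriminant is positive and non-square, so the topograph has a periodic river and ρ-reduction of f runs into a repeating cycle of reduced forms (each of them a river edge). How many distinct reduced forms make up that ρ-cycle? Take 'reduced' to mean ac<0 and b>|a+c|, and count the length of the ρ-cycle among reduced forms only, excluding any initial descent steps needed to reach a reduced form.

D = 13, ⌊√D⌋ = 3
descent: ρ → (1,3,-1)  [lands on river]
river: ρ → (-1,3,1)
ρ-cycle length = 2 (tail of 1 descent step not counted)

2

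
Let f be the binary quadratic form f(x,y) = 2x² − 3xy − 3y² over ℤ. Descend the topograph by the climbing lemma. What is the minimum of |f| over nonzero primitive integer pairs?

descent: ρ → (-3,3,2)  [lands on river]
river: ρ → (2,5,-1)
river: ρ → (-1,5,2)
river: ρ → (2,3,-3)
closes: descent 1, river 4
min |a| on river = 1

1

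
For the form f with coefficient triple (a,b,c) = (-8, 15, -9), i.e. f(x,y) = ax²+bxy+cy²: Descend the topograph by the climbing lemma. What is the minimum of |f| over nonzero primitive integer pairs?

translate: b→1 (≡-15 mod 16), so (8,-15,9)→(8,1,2)
flip: (8,1,2)→(2,-1,8)
reduced (well bottom): (2,-1,8) with a≤c, −a<b≤a
well minimum |f| = |-2| = 2 (negative-definite)

2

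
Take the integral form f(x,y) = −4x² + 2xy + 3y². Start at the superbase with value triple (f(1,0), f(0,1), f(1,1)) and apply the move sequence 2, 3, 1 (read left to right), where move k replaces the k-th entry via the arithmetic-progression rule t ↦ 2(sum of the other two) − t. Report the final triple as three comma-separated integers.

start (-4,3,1) = (f(1,0),f(0,1),f(1,1))
replace slot 2: 2·((-4)+1) − 3 = -9 → (-4,-9,1)
replace slot 3: 2·((-4)+(-9)) − 1 = -27 → (-4,-9,-27)
replace slot 1: 2·((-9)+(-27)) − (-4) = -68 → (-68,-9,-27)

-68,-9,-27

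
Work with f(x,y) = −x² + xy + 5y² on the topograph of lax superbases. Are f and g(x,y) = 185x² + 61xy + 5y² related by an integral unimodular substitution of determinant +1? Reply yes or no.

D₁ = 21, D₂ = 21
river cycle of f (length 2): (-1, 3, 3), (3, 3, -1)
river cycle of g (length 2): (-1, 3, 3), (3, 3, -1)
cycles coincide ⇒ equivalent

yes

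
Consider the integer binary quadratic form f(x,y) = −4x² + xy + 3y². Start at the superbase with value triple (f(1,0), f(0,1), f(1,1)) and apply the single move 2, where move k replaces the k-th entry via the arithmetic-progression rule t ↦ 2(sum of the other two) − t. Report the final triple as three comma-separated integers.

start (-4,3,0) = (f(1,0),f(0,1),f(1,1))
replace slot 2: 2·((-4)+0) − 3 = -11 → (-4,-11,0)

-4,-11,0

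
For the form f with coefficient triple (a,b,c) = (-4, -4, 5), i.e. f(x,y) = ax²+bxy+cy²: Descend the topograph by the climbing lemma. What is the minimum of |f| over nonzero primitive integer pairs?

descent: ρ → (5,4,-4)  [lands on river]
river: ρ → (-4,4,5)
river: ρ → (5,6,-3)
river: ρ → (-3,6,5)
closes: descent 1, river 4
min |a| on river = 3

3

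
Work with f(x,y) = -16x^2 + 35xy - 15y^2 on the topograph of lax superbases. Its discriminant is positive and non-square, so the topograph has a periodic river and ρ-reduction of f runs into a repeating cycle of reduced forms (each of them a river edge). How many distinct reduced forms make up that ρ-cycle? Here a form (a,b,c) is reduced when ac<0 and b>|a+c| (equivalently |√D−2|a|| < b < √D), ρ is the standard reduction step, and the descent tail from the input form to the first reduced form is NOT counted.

D = 265, ⌊√D⌋ = 16
descent: ρ → (-15,-5,4)
descent: ρ → (4,13,-6)  [lands on river]
river: ρ → (-6,11,6)
river: ρ → (6,13,-4)
river: ρ → (-4,11,9)
river: ρ → (9,7,-6)
river: ρ → (-6,5,10)
river: ρ → (10,15,-1)
river: ρ → (-1,15,10)
river: ρ → (10,5,-6)
river: ρ → (-6,7,9)
river: ρ → (9,11,-4)
river: ρ → (-4,13,6)
river: ρ → (6,11,-6)
river: ρ → (-6,13,4)
river: ρ → (4,11,-9)
river: ρ → (-9,7,6)
river: ρ → (6,5,-10)
river: ρ → (-10,15,1)
river: ρ → (1,15,-10)
river: ρ → (-10,5,6)
river: ρ → (6,7,-9)
river: ρ → (-9,11,4)
ρ-cycle length = 22 (tail of 2 descent steps not counted)

22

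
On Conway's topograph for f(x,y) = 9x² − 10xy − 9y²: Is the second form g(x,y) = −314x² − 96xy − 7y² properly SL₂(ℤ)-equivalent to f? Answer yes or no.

D₁ = 424, D₂ = 424
river cycle of f (length 18): (-9, 10, 9), (9, 8, -10), (-10, 12, 7), (7, 16, -6), (-6, 20, 1), (1, 20, -6), (-6, 16, 7), (7, 12, -10), (-10, 8, 9), (9, 10, -9), … (8 more)
river cycle of g (length 18): (-7, 12, 10), (10, 8, -9), (-9, 10, 9), (9, 8, -10), (-10, 12, 7), (7, 16, -6), (-6, 20, 1), (1, 20, -6), (-6, 16, 7), (7, 12, -10), … (8 more)
cycles coincide ⇒ equivalent

yes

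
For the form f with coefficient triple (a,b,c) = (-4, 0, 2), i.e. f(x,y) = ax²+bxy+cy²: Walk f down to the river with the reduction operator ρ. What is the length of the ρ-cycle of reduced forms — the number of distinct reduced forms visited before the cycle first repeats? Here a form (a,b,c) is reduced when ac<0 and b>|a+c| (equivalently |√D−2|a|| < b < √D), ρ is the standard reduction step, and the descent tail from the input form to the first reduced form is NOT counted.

D = 32, ⌊√D⌋ = 5
descent: ρ → (2,4,-2)  [lands on river]
river: ρ → (-2,4,2)
ρ-cycle length = 2 (tail of 1 descent step not counted)

2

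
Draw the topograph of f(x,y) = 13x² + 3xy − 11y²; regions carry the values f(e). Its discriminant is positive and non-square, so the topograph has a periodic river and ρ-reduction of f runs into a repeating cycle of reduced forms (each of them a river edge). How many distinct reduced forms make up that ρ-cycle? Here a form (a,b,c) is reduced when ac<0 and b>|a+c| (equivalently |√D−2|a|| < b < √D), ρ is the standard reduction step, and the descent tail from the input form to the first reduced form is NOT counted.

D = 581, ⌊√D⌋ = 24
river: ρ → (-11,19,5)
river: ρ → (5,21,-7)
river: ρ → (-7,21,5)
river: ρ → (5,19,-11)
river: ρ → (-11,3,13)
river: ρ → (13,23,-1)
river: ρ → (-1,23,13)
river: ρ → (13,3,-11)
ρ-cycle length = 8 (tail of 0 descent steps not counted)

8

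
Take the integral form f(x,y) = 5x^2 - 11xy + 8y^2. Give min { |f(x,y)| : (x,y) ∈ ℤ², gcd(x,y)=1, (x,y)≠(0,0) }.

translate: b→-1 (≡-11 mod 10), so (5,-11,8)→(5,-1,2)
flip: (5,-1,2)→(2,1,5)
reduced (well bottom): (2,1,5) with a≤c, −a<b≤a
well minimum = a = 2

2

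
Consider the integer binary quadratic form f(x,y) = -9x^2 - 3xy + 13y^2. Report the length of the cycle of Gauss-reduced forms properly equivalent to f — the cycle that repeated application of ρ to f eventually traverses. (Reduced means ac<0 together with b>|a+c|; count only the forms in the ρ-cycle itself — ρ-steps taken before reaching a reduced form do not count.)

D = 477, ⌊√D⌋ = 21
descent: ρ → (13,3,-9)
descent: ρ → (-9,15,7)  [lands on river]
river: ρ → (7,13,-11)
river: ρ → (-11,9,9)
river: ρ → (9,9,-11)
river: ρ → (-11,13,7)
river: ρ → (7,15,-9)
river: ρ → (-9,21,1)
river: ρ → (1,21,-9)
ρ-cycle length = 8 (tail of 2 descent steps not counted)

8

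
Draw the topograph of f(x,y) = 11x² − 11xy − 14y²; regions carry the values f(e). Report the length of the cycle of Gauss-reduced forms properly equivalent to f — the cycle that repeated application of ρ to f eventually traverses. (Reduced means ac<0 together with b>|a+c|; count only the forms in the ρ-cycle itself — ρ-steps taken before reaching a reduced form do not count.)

D = 737, ⌊√D⌋ = 27
descent: ρ → (-14,11,11)  [lands on river]
river: ρ → (11,11,-14)
river: ρ → (-14,17,8)
river: ρ → (8,15,-16)
river: ρ → (-16,17,7)
river: ρ → (7,25,-4)
river: ρ → (-4,23,13)
river: ρ → (13,3,-14)
river: ρ → (-14,25,2)
river: ρ → (2,27,-1)
river: ρ → (-1,27,2)
river: ρ → (2,25,-14)
river: ρ → (-14,3,13)
river: ρ → (13,23,-4)
river: ρ → (-4,25,7)
river: ρ → (7,17,-16)
river: ρ → (-16,15,8)
river: ρ → (8,17,-14)
ρ-cycle length = 18 (tail of 1 descent step not counted)

18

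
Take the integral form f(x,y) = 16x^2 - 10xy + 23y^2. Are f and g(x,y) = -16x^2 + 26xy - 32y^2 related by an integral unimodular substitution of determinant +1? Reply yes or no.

D₁ = -1372, D₂ = -1372
f: reduced (well bottom): (16,-10,23) with a≤c, −a<b≤a
g is negative-definite; reduce −g:
−g: translate: b→6 (≡-26 mod 32), so (16,-26,32)→(16,6,22)
−g: reduced (well bottom): (16,6,22) with a≤c, −a<b≤a
flip sign back: reduced form of g is (-16,-6,-22)
reduced forms (16, -10, 23) vs (-16, -6, -22) ⇒ inequivalent

no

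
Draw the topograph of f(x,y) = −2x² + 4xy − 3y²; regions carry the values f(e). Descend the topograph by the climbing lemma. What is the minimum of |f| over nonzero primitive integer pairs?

translate: b→0 (≡-4 mod 4), so (2,-4,3)→(2,0,1)
flip: (2,0,1)→(1,0,2)
reduced (well bottom): (1,0,2) with a≤c, −a<b≤a
well minimum |f| = |-1| = 1 (negative-definite)

1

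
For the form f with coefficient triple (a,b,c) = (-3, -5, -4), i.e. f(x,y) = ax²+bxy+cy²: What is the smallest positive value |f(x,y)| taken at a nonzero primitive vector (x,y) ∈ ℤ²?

translate: b→-1 (≡5 mod 6), so (3,5,4)→(3,-1,2)
flip: (3,-1,2)→(2,1,3)
reduced (well bottom): (2,1,3) with a≤c, −a<b≤a
well minimum |f| = |-2| = 2 (negative-definite)

2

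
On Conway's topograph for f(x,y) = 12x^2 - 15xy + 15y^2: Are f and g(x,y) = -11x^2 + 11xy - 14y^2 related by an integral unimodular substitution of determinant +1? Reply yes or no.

D₁ = -495, D₂ = -495
f: translate: b→9 (≡-15 mod 24), so (12,-15,15)→(12,9,12)
f: reduced (well bottom): (12,9,12) with a≤c, −a<b≤a
g is negative-definite; reduce −g:
−g: translate: b→11 (≡-11 mod 22), so (11,-11,14)→(11,11,14)
−g: reduced (well bottom): (11,11,14) with a≤c, −a<b≤a
flip sign back: reduced form of g is (-11,-11,-14)
reduced forms (12, 9, 12) vs (-11, -11, -14) ⇒ inequivalent

no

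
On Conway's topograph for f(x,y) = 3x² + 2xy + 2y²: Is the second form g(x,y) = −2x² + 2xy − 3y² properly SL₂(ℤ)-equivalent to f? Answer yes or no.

D₁ = -20, D₂ = -20
f: flip: (3,2,2)→(2,-2,3)
f: translate: b→2 (≡-2 mod 4), so (2,-2,3)→(2,2,3)
f: reduced (well bottom): (2,2,3) with a≤c, −a<b≤a
g is negative-definite; reduce −g:
−g: translate: b→2 (≡-2 mod 4), so (2,-2,3)→(2,2,3)
−g: reduced (well bottom): (2,2,3) with a≤c, −a<b≤a
flip sign back: reduced form of g is (-2,-2,-3)
reduced forms (2, 2, 3) vs (-2, -2, -3) ⇒ inequivalent

no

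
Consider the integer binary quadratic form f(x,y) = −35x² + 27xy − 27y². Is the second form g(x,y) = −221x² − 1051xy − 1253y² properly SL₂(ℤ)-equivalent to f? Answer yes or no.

D₁ = -3051, D₂ = -3051
f is negative-definite; reduce −f:
−f: flip: (35,-27,27)→(27,27,35)
−f: reduced (well bottom): (27,27,35) with a≤c, −a<b≤a
flip sign back: reduced form of f is (-27,-27,-35)
g is negative-definite; reduce −g:
−g: translate: b→167 (≡1051 mod 442), so (221,1051,1253)→(221,167,35)
−g: flip: (221,167,35)→(35,-167,221)
−g: translate: b→-27 (≡-167 mod 70), so (35,-167,221)→(35,-27,27)
−g: flip: (35,-27,27)→(27,27,35)
−g: reduced (well bottom): (27,27,35) with a≤c, −a<b≤a
flip sign back: reduced form of g is (-27,-27,-35)
reduced forms (-27, -27, -35) vs (-27, -27, -35) ⇒ equivalent

yes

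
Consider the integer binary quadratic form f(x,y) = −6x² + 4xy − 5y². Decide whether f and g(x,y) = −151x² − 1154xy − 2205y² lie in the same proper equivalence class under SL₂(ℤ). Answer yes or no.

D₁ = -104, D₂ = -104
f is negative-definite; reduce −f:
−f: flip: (6,-4,5)→(5,4,6)
−f: reduced (well bottom): (5,4,6) with a≤c, −a<b≤a
flip sign back: reduced form of f is (-5,-4,-6)
g is negative-definite; reduce −g:
−g: translate: b→-54 (≡1154 mod 302), so (151,1154,2205)→(151,-54,5)
−g: flip: (151,-54,5)→(5,54,151)
−g: translate: b→4 (≡54 mod 10), so (5,54,151)→(5,4,6)
−g: reduced (well bottom): (5,4,6) with a≤c, −a<b≤a
flip sign back: reduced form of g is (-5,-4,-6)
reduced forms (-5, -4, -6) vs (-5, -4, -6) ⇒ equivalent

yes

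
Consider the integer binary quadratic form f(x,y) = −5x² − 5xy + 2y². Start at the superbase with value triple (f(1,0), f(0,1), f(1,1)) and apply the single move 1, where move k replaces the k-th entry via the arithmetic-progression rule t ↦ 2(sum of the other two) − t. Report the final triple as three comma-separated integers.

start (-5,2,-8) = (f(1,0),f(0,1),f(1,1))
replace slot 1: 2·(2+(-8)) − (-5) = -7 → (-7,2,-8)

-7,2,-8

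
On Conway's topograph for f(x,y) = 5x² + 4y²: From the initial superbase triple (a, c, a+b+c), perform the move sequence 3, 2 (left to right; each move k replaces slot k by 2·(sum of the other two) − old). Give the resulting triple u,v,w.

start (5,4,9) = (f(1,0),f(0,1),f(1,1))
replace slot 3: 2·(5+4) − 9 = 9 → (5,4,9)
replace slot 2: 2·(5+9) − 4 = 24 → (5,24,9)

5,24,9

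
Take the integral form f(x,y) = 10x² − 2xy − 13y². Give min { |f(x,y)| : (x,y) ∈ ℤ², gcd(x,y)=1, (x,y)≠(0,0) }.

descent: ρ → (-13,2,10)
descent: ρ → (10,18,-5)  [lands on river]
river: ρ → (-5,22,2)
river: ρ → (2,22,-5)
river: ρ → (-5,18,10)
river: ρ → (10,22,-1)
river: ρ → (-1,22,10)
closes: descent 2, river 6
min |a| on river = 1

1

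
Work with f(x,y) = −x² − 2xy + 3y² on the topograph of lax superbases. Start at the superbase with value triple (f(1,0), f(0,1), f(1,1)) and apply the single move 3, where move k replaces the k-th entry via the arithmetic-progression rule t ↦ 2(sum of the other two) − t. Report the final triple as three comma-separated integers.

start (-1,3,0) = (f(1,0),f(0,1),f(1,1))
replace slot 3: 2·((-1)+3) − 0 = 4 → (-1,3,4)

-1,3,4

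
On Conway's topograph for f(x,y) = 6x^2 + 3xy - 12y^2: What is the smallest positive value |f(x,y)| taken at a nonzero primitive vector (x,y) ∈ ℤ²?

descent: ρ → (-12,-3,6)
descent: ρ → (6,15,-3)  [lands on river]
river: ρ → (-3,15,6)
river: ρ → (6,9,-9)
river: ρ → (-9,9,6)
closes: descent 2, river 4
min |a| on river = 3

3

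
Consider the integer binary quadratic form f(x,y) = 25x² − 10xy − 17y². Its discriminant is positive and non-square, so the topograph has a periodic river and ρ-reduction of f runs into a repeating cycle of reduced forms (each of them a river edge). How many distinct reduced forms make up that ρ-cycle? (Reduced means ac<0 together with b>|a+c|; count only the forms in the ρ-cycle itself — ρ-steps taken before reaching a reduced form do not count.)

D = 1800, ⌊√D⌋ = 42
descent: ρ → (-17,10,25)  [lands on river]
river: ρ → (25,40,-2)
river: ρ → (-2,40,25)
river: ρ → (25,10,-17)
river: ρ → (-17,24,18)
river: ρ → (18,12,-23)
river: ρ → (-23,34,7)
river: ρ → (7,36,-18)
river: ρ → (-18,36,7)
river: ρ → (7,34,-23)
river: ρ → (-23,12,18)
river: ρ → (18,24,-17)
ρ-cycle length = 12 (tail of 1 descent step not counted)

12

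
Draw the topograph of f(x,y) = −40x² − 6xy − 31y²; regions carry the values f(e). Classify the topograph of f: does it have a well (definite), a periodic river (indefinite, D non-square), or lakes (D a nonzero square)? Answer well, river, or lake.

D = b²−4ac = (-6)² − 4·(-40)·(-31) = -4924
D < 0 ⇒ definite ⇒ every region one sign ⇒ single well

well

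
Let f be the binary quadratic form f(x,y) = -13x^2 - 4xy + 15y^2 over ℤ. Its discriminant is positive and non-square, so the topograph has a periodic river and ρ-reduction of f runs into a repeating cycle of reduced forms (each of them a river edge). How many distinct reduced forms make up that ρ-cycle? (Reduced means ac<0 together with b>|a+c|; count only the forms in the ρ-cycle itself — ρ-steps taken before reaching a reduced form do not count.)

D = 796, ⌊√D⌋ = 28
descent: ρ → (15,4,-13)  [lands on river]
river: ρ → (-13,22,6)
river: ρ → (6,26,-5)
river: ρ → (-5,24,11)
river: ρ → (11,20,-9)
river: ρ → (-9,16,15)
river: ρ → (15,14,-10)
river: ρ → (-10,26,3)
river: ρ → (3,28,-1)
river: ρ → (-1,28,3)
river: ρ → (3,26,-10)
river: ρ → (-10,14,15)
river: ρ → (15,16,-9)
river: ρ → (-9,20,11)
river: ρ → (11,24,-5)
river: ρ → (-5,26,6)
river: ρ → (6,22,-13)
river: ρ → (-13,4,15)
river: ρ → (15,26,-2)
river: ρ → (-2,26,15)
ρ-cycle length = 20 (tail of 1 descent step not counted)

20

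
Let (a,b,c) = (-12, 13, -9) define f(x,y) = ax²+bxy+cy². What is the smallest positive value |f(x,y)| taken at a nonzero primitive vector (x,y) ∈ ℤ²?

translate: b→11 (≡-13 mod 24), so (12,-13,9)→(12,11,8)
flip: (12,11,8)→(8,-11,12)
translate: b→5 (≡-11 mod 16), so (8,-11,12)→(8,5,9)
reduced (well bottom): (8,5,9) with a≤c, −a<b≤a
well minimum |f| = |-8| = 8 (negative-definite)

8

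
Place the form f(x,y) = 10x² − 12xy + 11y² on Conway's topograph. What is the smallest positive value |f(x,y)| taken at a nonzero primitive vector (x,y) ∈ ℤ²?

translate: b→8 (≡-12 mod 20), so (10,-12,11)→(10,8,9)
flip: (10,8,9)→(9,-8,10)
reduced (well bottom): (9,-8,10) with a≤c, −a<b≤a
well minimum = a = 9

9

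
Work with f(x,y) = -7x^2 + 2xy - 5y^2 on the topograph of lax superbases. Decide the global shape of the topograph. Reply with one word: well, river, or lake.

D = b²−4ac = 2² − 4·(-7)·(-5) = -136
D < 0 ⇒ definite ⇒ every region one sign ⇒ single well

well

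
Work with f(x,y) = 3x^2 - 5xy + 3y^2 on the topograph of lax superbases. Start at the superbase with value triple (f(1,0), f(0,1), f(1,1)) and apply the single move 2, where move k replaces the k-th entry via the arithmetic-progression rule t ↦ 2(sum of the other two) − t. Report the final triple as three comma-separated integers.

start (3,3,1) = (f(1,0),f(0,1),f(1,1))
replace slot 2: 2·(3+1) − 3 = 5 → (3,5,1)

3,5,1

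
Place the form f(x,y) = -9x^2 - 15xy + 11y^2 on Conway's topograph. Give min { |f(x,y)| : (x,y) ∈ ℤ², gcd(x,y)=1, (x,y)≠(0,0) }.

descent: ρ → (11,15,-9)  [lands on river]
river: ρ → (-9,21,5)
river: ρ → (5,19,-13)
river: ρ → (-13,7,11)
closes: descent 1, river 4
min |a| on river = 5

5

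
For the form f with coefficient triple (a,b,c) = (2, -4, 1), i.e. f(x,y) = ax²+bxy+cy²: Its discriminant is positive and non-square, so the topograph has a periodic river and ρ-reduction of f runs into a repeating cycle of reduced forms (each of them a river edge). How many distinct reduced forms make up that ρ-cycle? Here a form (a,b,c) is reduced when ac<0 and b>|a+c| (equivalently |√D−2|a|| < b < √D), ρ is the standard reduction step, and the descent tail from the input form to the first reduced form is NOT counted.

D = 8, ⌊√D⌋ = 2
descent: ρ → (1,2,-1)  [lands on river]
river: ρ → (-1,2,1)
ρ-cycle length = 2 (tail of 1 descent step not counted)

2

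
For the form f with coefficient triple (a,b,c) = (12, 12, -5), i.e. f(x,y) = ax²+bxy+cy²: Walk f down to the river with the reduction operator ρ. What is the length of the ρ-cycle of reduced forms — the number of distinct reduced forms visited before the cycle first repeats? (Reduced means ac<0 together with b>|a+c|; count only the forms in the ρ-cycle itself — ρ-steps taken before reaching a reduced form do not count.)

D = 384, ⌊√D⌋ = 19
river: ρ → (-5,18,3)
river: ρ → (3,18,-5)
river: ρ → (-5,12,12)
river: ρ → (12,12,-5)
ρ-cycle length = 4 (tail of 0 descent steps not counted)

4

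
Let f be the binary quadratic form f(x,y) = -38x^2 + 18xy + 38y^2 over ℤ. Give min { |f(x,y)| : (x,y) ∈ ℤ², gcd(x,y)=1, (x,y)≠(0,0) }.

river: ρ → (38,58,-18)
river: ρ → (-18,50,50)
river: ρ → (50,50,-18)
river: ρ → (-18,58,38)
river: ρ → (38,18,-38)
river: ρ → (-38,58,18)
river: ρ → (18,50,-50)
river: ρ → (-50,50,18)
river: ρ → (18,58,-38)
river: ρ → (-38,18,38)
closes: descent 0, river 10
min |a| on river = 18

18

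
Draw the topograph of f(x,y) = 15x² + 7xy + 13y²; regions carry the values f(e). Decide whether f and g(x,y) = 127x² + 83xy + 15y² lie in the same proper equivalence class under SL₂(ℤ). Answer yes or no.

D₁ = -731, D₂ = -731
f: flip: (15,7,13)→(13,-7,15)
f: reduced (well bottom): (13,-7,15) with a≤c, −a<b≤a
g: flip: (127,83,15)→(15,-83,127)
g: translate: b→7 (≡-83 mod 30), so (15,-83,127)→(15,7,13)
g: flip: (15,7,13)→(13,-7,15)
g: reduced (well bottom): (13,-7,15) with a≤c, −a<b≤a
reduced forms (13, -7, 15) vs (13, -7, 15) ⇒ equivalent

yes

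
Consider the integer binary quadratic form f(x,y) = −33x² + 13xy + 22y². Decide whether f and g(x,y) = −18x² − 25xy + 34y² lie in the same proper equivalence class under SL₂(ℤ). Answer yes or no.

D₁ = 3073, D₂ = 3073
river cycle of f (length 60): (22, 31, -24), (-24, 17, 29), (29, 41, -12), (-12, 55, 1), (1, 55, -12), (-12, 41, 29), (29, 17, -24), (-24, 31, 22), (22, 13, -33), (-33, 53, 2), … (50 more)
river cycle of g (length 60): (34, 25, -18), (-18, 47, 12), (12, 49, -14), (-14, 35, 33), (33, 31, -16), (-16, 33, 31), (31, 29, -18), (-18, 43, 17), (17, 25, -36), (-36, 47, 6), … (50 more)
cycles differ ⇒ inequivalent

no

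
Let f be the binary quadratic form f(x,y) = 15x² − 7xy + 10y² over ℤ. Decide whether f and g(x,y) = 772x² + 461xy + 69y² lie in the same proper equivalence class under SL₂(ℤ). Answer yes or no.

D₁ = -551, D₂ = -551
f: flip: (15,-7,10)→(10,7,15)
f: reduced (well bottom): (10,7,15) with a≤c, −a<b≤a
g: flip: (772,461,69)→(69,-461,772)
g: translate: b→-47 (≡-461 mod 138), so (69,-461,772)→(69,-47,10)
g: flip: (69,-47,10)→(10,47,69)
g: translate: b→7 (≡47 mod 20), so (10,47,69)→(10,7,15)
g: reduced (well bottom): (10,7,15) with a≤c, −a<b≤a
reduced forms (10, 7, 15) vs (10, 7, 15) ⇒ equivalent

yes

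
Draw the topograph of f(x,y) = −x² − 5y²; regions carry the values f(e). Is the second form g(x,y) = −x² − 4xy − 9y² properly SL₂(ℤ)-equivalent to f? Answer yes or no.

D₁ = -20, D₂ = -20
f is negative-definite; reduce −f:
−f: reduced (well bottom): (1,0,5) with a≤c, −a<b≤a
flip sign back: reduced form of f is (-1,0,-5)
g is negative-definite; reduce −g:
−g: translate: b→0 (≡4 mod 2), so (1,4,9)→(1,0,5)
−g: reduced (well bottom): (1,0,5) with a≤c, −a<b≤a
flip sign back: reduced form of g is (-1,0,-5)
reduced forms (-1, 0, -5) vs (-1, 0, -5) ⇒ equivalent

yes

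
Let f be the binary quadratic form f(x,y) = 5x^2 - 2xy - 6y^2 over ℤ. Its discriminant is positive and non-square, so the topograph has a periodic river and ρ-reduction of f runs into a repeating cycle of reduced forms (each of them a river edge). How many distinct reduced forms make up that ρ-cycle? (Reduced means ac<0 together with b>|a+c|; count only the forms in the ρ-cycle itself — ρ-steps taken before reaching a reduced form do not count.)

D = 124, ⌊√D⌋ = 11
descent: ρ → (-6,2,5)  [lands on river]
river: ρ → (5,8,-3)
river: ρ → (-3,10,2)
river: ρ → (2,10,-3)
river: ρ → (-3,8,5)
river: ρ → (5,2,-6)
river: ρ → (-6,10,1)
river: ρ → (1,10,-6)
ρ-cycle length = 8 (tail of 1 descent step not counted)

8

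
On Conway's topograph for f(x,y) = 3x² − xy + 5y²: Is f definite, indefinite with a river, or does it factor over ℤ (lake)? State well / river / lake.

D = b²−4ac = (-1)² − 4·3·5 = -59
D < 0 ⇒ definite ⇒ every region one sign ⇒ single well

well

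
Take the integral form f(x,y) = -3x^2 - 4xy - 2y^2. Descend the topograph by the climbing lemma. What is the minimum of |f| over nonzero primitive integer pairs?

translate: b→-2 (≡4 mod 6), so (3,4,2)→(3,-2,1)
flip: (3,-2,1)→(1,2,3)
translate: b→0 (≡2 mod 2), so (1,2,3)→(1,0,2)
reduced (well bottom): (1,0,2) with a≤c, −a<b≤a
well minimum |f| = |-1| = 1 (negative-definite)

1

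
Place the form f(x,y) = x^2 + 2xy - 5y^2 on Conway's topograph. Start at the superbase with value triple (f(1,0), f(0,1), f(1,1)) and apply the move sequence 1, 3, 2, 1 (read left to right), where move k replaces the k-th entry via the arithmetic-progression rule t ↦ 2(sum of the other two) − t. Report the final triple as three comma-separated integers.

start (1,-5,-2) = (f(1,0),f(0,1),f(1,1))
replace slot 1: 2·((-5)+(-2)) − 1 = -15 → (-15,-5,-2)
replace slot 3: 2·((-15)+(-5)) − (-2) = -38 → (-15,-5,-38)
replace slot 2: 2·((-15)+(-38)) − (-5) = -101 → (-15,-101,-38)
replace slot 1: 2·((-101)+(-38)) − (-15) = -263 → (-263,-101,-38)

-263,-101,-38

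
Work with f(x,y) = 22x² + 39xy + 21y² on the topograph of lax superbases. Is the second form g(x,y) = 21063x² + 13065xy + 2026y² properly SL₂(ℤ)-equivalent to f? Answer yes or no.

D₁ = -327, D₂ = -327
f: translate: b→-5 (≡39 mod 44), so (22,39,21)→(22,-5,4)
f: flip: (22,-5,4)→(4,5,22)
f: translate: b→-3 (≡5 mod 8), so (4,5,22)→(4,-3,21)
f: reduced (well bottom): (4,-3,21) with a≤c, −a<b≤a
g: flip: (21063,13065,2026)→(2026,-13065,21063)
g: translate: b→-909 (≡-13065 mod 4052), so (2026,-13065,21063)→(2026,-909,102)
g: flip: (2026,-909,102)→(102,909,2026)
g: translate: b→93 (≡909 mod 204), so (102,909,2026)→(102,93,22)
g: flip: (102,93,22)→(22,-93,102)
g: translate: b→-5 (≡-93 mod 44), so (22,-93,102)→(22,-5,4)
g: flip: (22,-5,4)→(4,5,22)
g: translate: b→-3 (≡5 mod 8), so (4,5,22)→(4,-3,21)
g: reduced (well bottom): (4,-3,21) with a≤c, −a<b≤a
reduced forms (4, -3, 21) vs (4, -3, 21) ⇒ equivalent

yes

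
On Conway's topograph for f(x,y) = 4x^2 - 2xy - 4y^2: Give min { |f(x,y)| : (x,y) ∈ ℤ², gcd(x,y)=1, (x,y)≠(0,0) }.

descent: ρ → (-4,2,4)  [lands on river]
river: ρ → (4,6,-2)
river: ρ → (-2,6,4)
river: ρ → (4,2,-4)
river: ρ → (-4,6,2)
river: ρ → (2,6,-4)
closes: descent 1, river 6
min |a| on river = 2

2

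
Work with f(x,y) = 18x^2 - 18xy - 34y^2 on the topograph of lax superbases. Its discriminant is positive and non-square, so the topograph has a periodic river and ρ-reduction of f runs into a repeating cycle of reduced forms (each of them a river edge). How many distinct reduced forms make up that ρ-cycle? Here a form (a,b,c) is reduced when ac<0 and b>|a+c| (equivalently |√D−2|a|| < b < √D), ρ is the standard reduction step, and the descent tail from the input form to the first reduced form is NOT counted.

D = 2772, ⌊√D⌋ = 52
descent: ρ → (-34,18,18)  [lands on river]
river: ρ → (18,18,-34)
river: ρ → (-34,50,2)
river: ρ → (2,50,-34)
ρ-cycle length = 4 (tail of 1 descent step not counted)

4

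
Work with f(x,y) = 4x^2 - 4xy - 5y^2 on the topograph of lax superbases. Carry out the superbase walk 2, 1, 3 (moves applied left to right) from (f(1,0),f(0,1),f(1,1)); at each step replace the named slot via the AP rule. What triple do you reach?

start (4,-5,-5) = (f(1,0),f(0,1),f(1,1))
replace slot 2: 2·(4+(-5)) − (-5) = 3 → (4,3,-5)
replace slot 1: 2·(3+(-5)) − 4 = -8 → (-8,3,-5)
replace slot 3: 2·((-8)+3) − (-5) = -5 → (-8,3,-5)

-8,3,-5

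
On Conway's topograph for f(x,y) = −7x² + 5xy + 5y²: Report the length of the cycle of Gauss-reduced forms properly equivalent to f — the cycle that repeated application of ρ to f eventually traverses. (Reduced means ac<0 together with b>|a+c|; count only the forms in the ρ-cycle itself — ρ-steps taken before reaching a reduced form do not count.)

D = 165, ⌊√D⌋ = 12
river: ρ → (5,5,-7)
river: ρ → (-7,9,3)
river: ρ → (3,9,-7)
river: ρ → (-7,5,5)
ρ-cycle length = 4 (tail of 0 descent steps not counted)

4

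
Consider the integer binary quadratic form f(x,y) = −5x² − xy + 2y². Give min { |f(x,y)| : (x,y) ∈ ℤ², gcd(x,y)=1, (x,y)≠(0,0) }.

descent: ρ → (2,5,-2)  [lands on river]
river: ρ → (-2,3,4)
river: ρ → (4,5,-1)
river: ρ → (-1,5,4)
river: ρ → (4,3,-2)
river: ρ → (-2,5,2)
river: ρ → (2,3,-4)
river: ρ → (-4,5,1)
river: ρ → (1,5,-4)
river: ρ → (-4,3,2)
closes: descent 1, river 10
min |a| on river = 1

1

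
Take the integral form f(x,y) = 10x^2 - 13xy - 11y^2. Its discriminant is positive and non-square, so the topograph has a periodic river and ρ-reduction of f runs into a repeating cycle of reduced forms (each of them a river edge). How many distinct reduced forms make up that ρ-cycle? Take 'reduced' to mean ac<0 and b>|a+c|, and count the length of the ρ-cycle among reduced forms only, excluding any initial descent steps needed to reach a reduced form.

D = 609, ⌊√D⌋ = 24
descent: ρ → (-11,13,10)  [lands on river]
river: ρ → (10,7,-14)
river: ρ → (-14,21,3)
river: ρ → (3,21,-14)
river: ρ → (-14,7,10)
river: ρ → (10,13,-11)
river: ρ → (-11,9,12)
river: ρ → (12,15,-8)
river: ρ → (-8,17,10)
river: ρ → (10,23,-2)
river: ρ → (-2,21,21)
river: ρ → (21,21,-2)
river: ρ → (-2,23,10)
river: ρ → (10,17,-8)
river: ρ → (-8,15,12)
river: ρ → (12,9,-11)
ρ-cycle length = 16 (tail of 1 descent step not counted)

16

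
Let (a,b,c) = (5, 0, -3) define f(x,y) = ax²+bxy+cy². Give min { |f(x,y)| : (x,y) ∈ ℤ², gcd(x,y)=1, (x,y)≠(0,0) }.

descent: ρ → (-3,6,2)  [lands on river]
river: ρ → (2,6,-3)
closes: descent 1, river 2
min |a| on river = 2

2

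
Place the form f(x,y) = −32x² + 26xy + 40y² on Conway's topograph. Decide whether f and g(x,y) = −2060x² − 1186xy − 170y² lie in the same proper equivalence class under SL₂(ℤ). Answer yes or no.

D₁ = 5796, D₂ = 5796
river cycle of f (length 20): (40, 54, -18), (-18, 54, 40), (40, 26, -32), (-32, 38, 34), (34, 30, -36), (-36, 42, 28), (28, 70, -8), (-8, 74, 10), (10, 66, -36), (-36, 6, 40), … (10 more)
river cycle of g (length 20): (-32, 26, 40), (40, 54, -18), (-18, 54, 40), (40, 26, -32), (-32, 38, 34), (34, 30, -36), (-36, 42, 28), (28, 70, -8), (-8, 74, 10), (10, 66, -36), … (10 more)
cycles coincide ⇒ equivalent

yes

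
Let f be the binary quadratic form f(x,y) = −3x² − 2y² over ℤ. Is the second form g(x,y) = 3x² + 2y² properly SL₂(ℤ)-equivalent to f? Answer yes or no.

D₁ = -24, D₂ = -24
f is negative-definite; reduce −f:
−f: flip: (3,0,2)→(2,0,3)
−f: reduced (well bottom): (2,0,3) with a≤c, −a<b≤a
flip sign back: reduced form of f is (-2,0,-3)
g: flip: (3,0,2)→(2,0,3)
g: reduced (well bottom): (2,0,3) with a≤c, −a<b≤a
reduced forms (-2, 0, -3) vs (2, 0, 3) ⇒ inequivalent

no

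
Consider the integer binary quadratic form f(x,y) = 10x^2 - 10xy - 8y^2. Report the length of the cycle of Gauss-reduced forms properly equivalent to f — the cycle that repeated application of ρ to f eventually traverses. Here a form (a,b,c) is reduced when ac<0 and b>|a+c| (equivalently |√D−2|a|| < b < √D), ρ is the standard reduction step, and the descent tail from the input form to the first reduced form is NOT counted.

D = 420, ⌊√D⌋ = 20
descent: ρ → (-8,10,10)  [lands on river]
river: ρ → (10,10,-8)
river: ρ → (-8,6,12)
river: ρ → (12,18,-2)
river: ρ → (-2,18,12)
river: ρ → (12,6,-8)
ρ-cycle length = 6 (tail of 1 descent step not counted)

6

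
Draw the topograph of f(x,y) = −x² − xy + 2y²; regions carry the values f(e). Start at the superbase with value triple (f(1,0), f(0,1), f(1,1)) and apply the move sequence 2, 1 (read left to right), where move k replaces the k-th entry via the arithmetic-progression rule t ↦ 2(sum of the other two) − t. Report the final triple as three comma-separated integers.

start (-1,2,0) = (f(1,0),f(0,1),f(1,1))
replace slot 2: 2·((-1)+0) − 2 = -4 → (-1,-4,0)
replace slot 1: 2·((-4)+0) − (-1) = -7 → (-7,-4,0)

-7,-4,0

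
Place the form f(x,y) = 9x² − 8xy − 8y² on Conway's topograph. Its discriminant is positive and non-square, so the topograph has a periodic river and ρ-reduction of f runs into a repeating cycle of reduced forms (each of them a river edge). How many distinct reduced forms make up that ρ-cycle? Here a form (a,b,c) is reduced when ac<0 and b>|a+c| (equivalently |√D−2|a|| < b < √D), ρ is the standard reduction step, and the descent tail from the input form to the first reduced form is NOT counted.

D = 352, ⌊√D⌋ = 18
descent: ρ → (-8,8,9)  [lands on river]
river: ρ → (9,10,-7)
river: ρ → (-7,18,1)
river: ρ → (1,18,-7)
river: ρ → (-7,10,9)
river: ρ → (9,8,-8)
ρ-cycle length = 6 (tail of 1 descent step not counted)

6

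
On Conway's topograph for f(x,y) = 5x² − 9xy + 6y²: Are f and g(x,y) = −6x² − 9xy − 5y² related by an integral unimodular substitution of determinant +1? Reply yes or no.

D₁ = -39, D₂ = -39
f: translate: b→1 (≡-9 mod 10), so (5,-9,6)→(5,1,2)
f: flip: (5,1,2)→(2,-1,5)
f: reduced (well bottom): (2,-1,5) with a≤c, −a<b≤a
g is negative-definite; reduce −g:
−g: translate: b→-3 (≡9 mod 12), so (6,9,5)→(6,-3,2)
−g: flip: (6,-3,2)→(2,3,6)
−g: translate: b→-1 (≡3 mod 4), so (2,3,6)→(2,-1,5)
−g: reduced (well bottom): (2,-1,5) with a≤c, −a<b≤a
flip sign back: reduced form of g is (-2,1,-5)
reduced forms (2, -1, 5) vs (-2, 1, -5) ⇒ inequivalent

no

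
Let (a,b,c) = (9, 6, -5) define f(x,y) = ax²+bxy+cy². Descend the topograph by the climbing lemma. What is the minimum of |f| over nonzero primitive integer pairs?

river: ρ → (-5,14,1)
river: ρ → (1,14,-5)
river: ρ → (-5,6,9)
river: ρ → (9,12,-2)
river: ρ → (-2,12,9)
river: ρ → (9,6,-5)
closes: descent 0, river 6
min |a| on river = 1

1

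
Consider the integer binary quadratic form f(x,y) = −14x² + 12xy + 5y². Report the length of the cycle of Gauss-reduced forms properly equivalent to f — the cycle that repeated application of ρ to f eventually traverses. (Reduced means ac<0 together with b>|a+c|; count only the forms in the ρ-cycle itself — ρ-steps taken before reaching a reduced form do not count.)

D = 424, ⌊√D⌋ = 20
river: ρ → (5,18,-5)
river: ρ → (-5,12,14)
river: ρ → (14,16,-3)
river: ρ → (-3,20,2)
river: ρ → (2,20,-3)
river: ρ → (-3,16,14)
river: ρ → (14,12,-5)
river: ρ → (-5,18,5)
river: ρ → (5,12,-14)
river: ρ → (-14,16,3)
river: ρ → (3,20,-2)
river: ρ → (-2,20,3)
river: ρ → (3,16,-14)
river: ρ → (-14,12,5)
ρ-cycle length = 14 (tail of 0 descent steps not counted)

14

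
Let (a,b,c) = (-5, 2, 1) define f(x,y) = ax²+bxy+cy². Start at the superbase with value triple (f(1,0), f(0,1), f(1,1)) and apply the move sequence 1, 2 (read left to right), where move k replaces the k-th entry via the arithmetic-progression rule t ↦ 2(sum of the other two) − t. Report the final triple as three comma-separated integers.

start (-5,1,-2) = (f(1,0),f(0,1),f(1,1))
replace slot 1: 2·(1+(-2)) − (-5) = 3 → (3,1,-2)
replace slot 2: 2·(3+(-2)) − 1 = 1 → (3,1,-2)

3,1,-2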